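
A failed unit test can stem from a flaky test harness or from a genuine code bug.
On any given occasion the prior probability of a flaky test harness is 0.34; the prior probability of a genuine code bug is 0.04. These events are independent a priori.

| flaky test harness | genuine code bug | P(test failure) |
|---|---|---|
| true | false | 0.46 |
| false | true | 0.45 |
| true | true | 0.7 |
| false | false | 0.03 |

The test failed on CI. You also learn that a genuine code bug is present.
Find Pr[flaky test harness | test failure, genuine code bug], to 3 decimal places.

Pr[flaky test harness | test failure, genuine code bug] ≈ 0.445

P(test failure | genuine code bug) = 0.45×0.66 + 0.7×0.34 = 0.297000 + 0.238000 = 0.535000
The flaky test harness-present share is 0.7×0.34 = 0.238000.
P(flaky test harness | test failure, genuine code bug) = 0.238000 / 0.535000 ≈ 0.445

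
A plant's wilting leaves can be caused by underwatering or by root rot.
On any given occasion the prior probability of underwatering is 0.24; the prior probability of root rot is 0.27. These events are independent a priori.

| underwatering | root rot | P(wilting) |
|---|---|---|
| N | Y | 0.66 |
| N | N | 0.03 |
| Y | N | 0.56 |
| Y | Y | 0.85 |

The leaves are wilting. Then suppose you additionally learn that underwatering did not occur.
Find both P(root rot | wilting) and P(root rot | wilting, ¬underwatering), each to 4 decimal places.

P(wilting) = 0.03×0.76×0.73 + 0.66×0.76×0.27 + 0.56×0.24×0.73 + 0.85×0.24×0.27 = 0.016644 + 0.135432 + 0.098112 + 0.055080 = 0.305268
Of this, 0.190512 comes from 0.135432 + 0.055080 (the root rot=true cases).
So P(root rot | wilting) = 0.190512/0.305268 ≈ 0.6241.

Now condition on the additional information:
P(wilting | ¬underwatering) = 0.03*0.73 + 0.66*0.27 = 0.021900 + 0.178200 = 0.200100
Restricting to configurations with root rot present: 0.66*0.27 = 0.178200.
Hence the posterior is 0.178200/0.200100 ≈ 0.8906.

P(root rot | wilting) ≈ 0.6241; P(root rot | wilting, ¬underwatering) ≈ 0.8906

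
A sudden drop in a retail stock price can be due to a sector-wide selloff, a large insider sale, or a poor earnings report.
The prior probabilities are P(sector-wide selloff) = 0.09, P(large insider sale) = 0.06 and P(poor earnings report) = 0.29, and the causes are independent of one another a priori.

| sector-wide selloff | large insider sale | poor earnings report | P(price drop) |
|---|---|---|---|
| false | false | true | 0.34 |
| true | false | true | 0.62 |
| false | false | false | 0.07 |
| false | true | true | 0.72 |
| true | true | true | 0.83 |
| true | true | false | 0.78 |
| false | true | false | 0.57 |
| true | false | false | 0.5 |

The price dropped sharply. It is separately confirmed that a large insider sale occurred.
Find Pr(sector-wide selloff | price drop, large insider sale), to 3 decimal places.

Numerator (weight on configurations with sector-wide selloff): 0.049842 + 0.021663 = 0.071505
Normalizer over all consistent configurations: 0.57*0.91*0.71 + 0.72*0.91*0.29 + 0.78*0.09*0.71 + 0.83*0.09*0.29 = 0.629790
P(sector-wide selloff | price drop, large insider sale) = 0.071505/0.629790 ≈ 0.114

Pr(sector-wide selloff | price drop, large insider sale) ≈ 0.114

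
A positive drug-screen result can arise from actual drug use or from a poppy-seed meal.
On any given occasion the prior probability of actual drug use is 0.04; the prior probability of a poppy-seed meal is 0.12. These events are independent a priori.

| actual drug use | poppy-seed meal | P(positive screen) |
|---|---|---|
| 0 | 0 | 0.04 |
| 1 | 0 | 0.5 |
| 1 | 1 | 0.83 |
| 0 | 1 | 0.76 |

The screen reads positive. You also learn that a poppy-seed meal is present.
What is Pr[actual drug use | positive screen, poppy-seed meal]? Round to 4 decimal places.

Pr[actual drug use | positive screen, poppy-seed meal] ≈ 0.0435

Enumerate both values of actual drug use and weight by the priors:
  P(positive screen | poppy-seed meal) = 0.76*0.96 + 0.83*0.04
        = 0.729600 + 0.033200 = 0.762800
The terms with actual drug use present sum to 0.033200, so
  P(actual drug use | positive screen, poppy-seed meal) = 0.033200 / 0.762800 ≈ 0.0435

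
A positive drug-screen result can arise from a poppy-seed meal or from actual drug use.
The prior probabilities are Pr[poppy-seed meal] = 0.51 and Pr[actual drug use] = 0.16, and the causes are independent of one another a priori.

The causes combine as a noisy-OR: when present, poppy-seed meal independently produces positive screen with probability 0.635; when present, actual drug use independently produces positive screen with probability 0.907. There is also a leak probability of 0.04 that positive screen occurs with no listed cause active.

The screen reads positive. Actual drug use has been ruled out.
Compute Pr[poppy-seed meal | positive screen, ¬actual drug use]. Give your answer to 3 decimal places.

Pr[poppy-seed meal | positive screen, ¬actual drug use] ≈ 0.944

Under noisy-OR, P(positive screen | causes) = 1 − (1−0.04)·∏(1−qᵢ) over the active causes.
For the numerator, keep only poppy-seed meal=true terms: 0.6496*0.51 = 0.331296
Normalizer over all consistent configurations: 0.04*0.49 + 0.6496*0.51 = 0.350896
P(poppy-seed meal | positive screen, ¬actual drug use) = 0.331296/0.350896 ≈ 0.944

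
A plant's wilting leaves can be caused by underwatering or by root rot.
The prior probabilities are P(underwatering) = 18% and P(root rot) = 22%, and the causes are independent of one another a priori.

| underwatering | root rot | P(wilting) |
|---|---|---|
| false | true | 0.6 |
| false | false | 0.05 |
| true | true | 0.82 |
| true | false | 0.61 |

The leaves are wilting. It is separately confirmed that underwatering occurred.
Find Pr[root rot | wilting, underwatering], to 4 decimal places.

Pr[root rot | wilting, underwatering] ≈ 0.2749

For the numerator, keep only root rot=true terms: 0.82*0.22 = 0.180400
Denominator P(wilting | underwatering): 0.61*0.78 + 0.82*0.22 = 0.656200
P(root rot | wilting, underwatering) = 0.180400/0.656200 ≈ 0.2749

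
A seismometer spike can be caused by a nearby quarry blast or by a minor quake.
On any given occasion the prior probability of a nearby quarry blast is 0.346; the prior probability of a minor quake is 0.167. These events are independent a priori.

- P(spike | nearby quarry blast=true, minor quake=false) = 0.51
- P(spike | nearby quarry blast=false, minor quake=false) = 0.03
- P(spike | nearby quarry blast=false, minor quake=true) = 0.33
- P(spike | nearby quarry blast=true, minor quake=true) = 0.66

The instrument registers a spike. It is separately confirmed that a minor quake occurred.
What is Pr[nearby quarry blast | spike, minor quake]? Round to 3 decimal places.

For the numerator, keep only nearby quarry blast=true terms: 0.66·0.346 = 0.228360
Normalizer over all consistent configurations: 0.33·0.654 + 0.66·0.346 = 0.444180
Posterior = 0.228360 / 0.444180 ≈ 0.514

Pr[nearby quarry blast | spike, minor quake] ≈ 0.514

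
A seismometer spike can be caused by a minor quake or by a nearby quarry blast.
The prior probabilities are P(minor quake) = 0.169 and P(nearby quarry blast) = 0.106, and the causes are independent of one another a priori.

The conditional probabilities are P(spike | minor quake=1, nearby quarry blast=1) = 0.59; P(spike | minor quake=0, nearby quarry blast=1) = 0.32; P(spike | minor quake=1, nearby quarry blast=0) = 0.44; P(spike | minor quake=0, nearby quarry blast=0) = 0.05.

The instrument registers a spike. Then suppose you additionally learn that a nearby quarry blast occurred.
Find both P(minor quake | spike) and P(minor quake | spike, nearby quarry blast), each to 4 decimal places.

P(minor quake | spike) ≈ 0.5411; P(minor quake | spike, nearby quarry blast) ≈ 0.2727

Numerator (weight on configurations with minor quake): 0.066478 + 0.010569 = 0.077047
Normalizer over all consistent configurations: 0.05·0.831·0.894 + 0.32·0.831·0.106 + 0.44·0.169·0.894 + 0.59·0.169·0.106 = 0.142381
P(minor quake | spike) = 0.077047/0.142381 ≈ 0.5411

Now condition on the additional information:
P(spike | nearby quarry blast) = 0.32×0.831 + 0.59×0.169 = 0.265920 + 0.099710 = 0.365630
The minor quake-present share is 0.59×0.169 = 0.099710.
So P(minor quake | spike, nearby quarry blast) = 0.099710/0.365630 ≈ 0.2727.
— nearby quarry blast explains away the evidence for minor quake.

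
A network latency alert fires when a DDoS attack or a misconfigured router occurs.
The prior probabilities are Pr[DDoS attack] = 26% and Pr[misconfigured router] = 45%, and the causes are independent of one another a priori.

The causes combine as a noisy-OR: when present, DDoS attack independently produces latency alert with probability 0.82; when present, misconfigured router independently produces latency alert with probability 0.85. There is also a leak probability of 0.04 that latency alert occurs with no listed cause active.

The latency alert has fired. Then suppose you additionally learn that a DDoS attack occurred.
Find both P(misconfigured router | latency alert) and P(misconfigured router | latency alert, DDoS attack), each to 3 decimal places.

Under noisy-OR, P(latency alert | causes) = 1 − (1−0.04)·∏(1−qᵢ) over the active causes.
By total probability over the 4 (DDoS attack, misconfigured router) configurations:
  P(latency alert) = 0.04·0.74·0.55 + 0.856·0.74·0.45 + 0.8272·0.26·0.55 + 0.97408·0.26·0.45
        = 0.016280 + 0.285048 + 0.118290 + 0.113967 = 0.533585
Configurations with misconfigured router contribute 0.399015, so
  P(misconfigured router | latency alert) = 0.399015 / 0.533585 ≈ 0.748

Now also conditioning on DDoS attack=true:
Enumerate both values of misconfigured router and weight by the priors:
  P(latency alert | DDoS attack) = 0.8272·0.55 + 0.97408·0.45
        = 0.454960 + 0.438336 = 0.893296
Keeping only the misconfigured router-present terms gives 0.438336, so
  P(misconfigured router | latency alert, DDoS attack) = 0.438336 / 0.893296 ≈ 0.491

P(misconfigured router | latency alert) ≈ 0.748; P(misconfigured router | latency alert, DDoS attack) ≈ 0.491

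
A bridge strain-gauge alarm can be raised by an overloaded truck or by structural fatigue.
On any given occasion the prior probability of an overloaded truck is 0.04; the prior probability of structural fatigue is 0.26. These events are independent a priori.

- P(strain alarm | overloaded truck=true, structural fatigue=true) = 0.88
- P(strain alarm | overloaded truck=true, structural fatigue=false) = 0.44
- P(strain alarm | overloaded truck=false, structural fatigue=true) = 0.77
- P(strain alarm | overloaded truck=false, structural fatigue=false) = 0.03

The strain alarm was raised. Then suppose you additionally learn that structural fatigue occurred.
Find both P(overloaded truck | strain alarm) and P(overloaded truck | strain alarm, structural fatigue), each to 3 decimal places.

P(overloaded truck | strain alarm) ≈ 0.094; P(overloaded truck | strain alarm, structural fatigue) ≈ 0.045

P(strain alarm) = 0.03*0.96*0.74 + 0.77*0.96*0.26 + 0.44*0.04*0.74 + 0.88*0.04*0.26 = 0.021312 + 0.192192 + 0.013024 + 0.009152 = 0.235680
Of this, 0.022176 comes from 0.013024 + 0.009152 (the overloaded truck=true cases).
P(overloaded truck | strain alarm) = 0.022176 / 0.235680 ≈ 0.094

Now condition on the additional information:
For the numerator, keep only overloaded truck=true terms: 0.88×0.04 = 0.035200
The normalizing constant is 0.77×0.96 + 0.88×0.04 = 0.774400
Posterior = 0.035200 / 0.774400 ≈ 0.045
— structural fatigue explains away the evidence for overloaded truck.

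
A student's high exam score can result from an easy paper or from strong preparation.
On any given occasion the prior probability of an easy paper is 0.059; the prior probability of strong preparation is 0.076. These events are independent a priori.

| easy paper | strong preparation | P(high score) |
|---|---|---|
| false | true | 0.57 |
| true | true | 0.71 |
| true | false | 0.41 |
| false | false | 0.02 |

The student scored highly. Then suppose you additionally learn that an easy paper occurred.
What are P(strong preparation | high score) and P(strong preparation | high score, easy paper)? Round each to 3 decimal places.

P(high score) = 0.02×0.941×0.924 + 0.57×0.941×0.076 + 0.41×0.059×0.924 + 0.71×0.059×0.076 = 0.017390 + 0.040764 + 0.022352 + 0.003184 = 0.083690
The strong preparation-present share is 0.040764 + 0.003184 = 0.043948.
So P(strong preparation | high score) = 0.043948/0.083690 ≈ 0.525.

Now condition on the additional information:
Sum P(high score|·) weighted by the priors over both values of strong preparation:
  P(high score | easy paper) = 0.41×0.924 + 0.71×0.076
        = 0.378840 + 0.053960 = 0.432800
Keeping only the strong preparation-present terms gives 0.053960, so
  P(strong preparation | high score, easy paper) = 0.053960 / 0.432800 ≈ 0.125
— easy paper explains away the evidence for strong preparation.

P(strong preparation | high score) ≈ 0.525; P(strong preparation | high score, easy paper) ≈ 0.125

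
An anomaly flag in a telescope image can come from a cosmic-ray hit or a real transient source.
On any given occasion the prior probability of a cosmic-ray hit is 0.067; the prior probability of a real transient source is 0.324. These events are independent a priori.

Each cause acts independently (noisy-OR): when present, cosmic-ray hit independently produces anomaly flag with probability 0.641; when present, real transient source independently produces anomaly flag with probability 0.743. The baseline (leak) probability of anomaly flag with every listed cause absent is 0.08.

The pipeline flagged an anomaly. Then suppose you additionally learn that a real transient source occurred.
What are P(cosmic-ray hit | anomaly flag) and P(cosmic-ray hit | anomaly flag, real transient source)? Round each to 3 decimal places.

P(cosmic-ray hit | anomaly flag) ≈ 0.151; P(cosmic-ray hit | anomaly flag, real transient source) ≈ 0.079

Under noisy-OR, P(anomaly flag | causes) = 1 − (1−0.08)·∏(1−qᵢ) over the active causes.
By total probability over the 4 (cosmic-ray hit, real transient source) configurations:
  P(anomaly flag) = 0.08·0.933·0.676 + 0.76356·0.933·0.324 + 0.66972·0.067·0.676 + 0.915118·0.067·0.324
        = 0.050457 + 0.230818 + 0.030333 + 0.019865 = 0.331473
The terms with cosmic-ray hit present sum to 0.050198, so
  P(cosmic-ray hit | anomaly flag) = 0.050198 / 0.331473 ≈ 0.151

With the extra evidence:
For the numerator, keep only cosmic-ray hit=true terms: 0.915118·0.067 = 0.061313
The normalizing constant is 0.76356·0.933 + 0.915118·0.067 = 0.773714
Posterior = 0.061313 / 0.773714 ≈ 0.079
This is intercausal reasoning (explaining away): once real transient source accounts for the anomaly flag, cosmic-ray hit becomes less likely.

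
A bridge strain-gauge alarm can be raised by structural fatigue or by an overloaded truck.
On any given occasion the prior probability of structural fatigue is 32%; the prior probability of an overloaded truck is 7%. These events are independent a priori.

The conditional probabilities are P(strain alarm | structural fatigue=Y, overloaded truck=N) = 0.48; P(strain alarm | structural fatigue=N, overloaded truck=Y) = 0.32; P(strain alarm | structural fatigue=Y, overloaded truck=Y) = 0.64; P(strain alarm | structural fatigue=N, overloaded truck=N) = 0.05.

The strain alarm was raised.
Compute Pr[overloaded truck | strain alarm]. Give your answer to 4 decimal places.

Numerator (weight on configurations with overloaded truck): 0.015232 + 0.014336 = 0.029568
Normalizer over all consistent configurations: 0.05×0.68×0.93 + 0.32×0.68×0.07 + 0.48×0.32×0.93 + 0.64×0.32×0.07 = 0.204036
P(overloaded truck | strain alarm) = 0.029568/0.204036 ≈ 0.1449

Pr[overloaded truck | strain alarm] ≈ 0.1449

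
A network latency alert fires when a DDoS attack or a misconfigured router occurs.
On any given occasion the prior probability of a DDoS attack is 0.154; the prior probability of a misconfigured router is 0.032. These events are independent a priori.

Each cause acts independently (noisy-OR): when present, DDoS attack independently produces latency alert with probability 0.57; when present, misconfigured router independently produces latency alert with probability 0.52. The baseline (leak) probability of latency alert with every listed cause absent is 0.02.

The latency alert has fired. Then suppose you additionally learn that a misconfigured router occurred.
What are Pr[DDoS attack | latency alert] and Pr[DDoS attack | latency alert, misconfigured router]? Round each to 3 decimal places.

Pr[DDoS attack | latency alert] ≈ 0.746; Pr[DDoS attack | latency alert, misconfigured router] ≈ 0.215

Under noisy-OR, P(latency alert | causes) = 1 − (1−0.02)·∏(1−qᵢ) over the active causes.
For the numerator, keep only DDoS attack=true terms: 0.086253 + 0.003931 = 0.090184
Normalizer over all consistent configurations: 0.02*0.846*0.968 + 0.5296*0.846*0.032 + 0.5786*0.154*0.968 + 0.797728*0.154*0.032 = 0.120900
Posterior = 0.090184 / 0.120900 ≈ 0.746

With the extra evidence:
Numerator (weight on configurations with DDoS attack): 0.797728*0.154 = 0.122850
Denominator P(latency alert | misconfigured router): 0.5296*0.846 + 0.797728*0.154 = 0.570892
Posterior = 0.122850 / 0.570892 ≈ 0.215
The drop from 0.746 to 0.215 is the explaining-away (discounting) effect.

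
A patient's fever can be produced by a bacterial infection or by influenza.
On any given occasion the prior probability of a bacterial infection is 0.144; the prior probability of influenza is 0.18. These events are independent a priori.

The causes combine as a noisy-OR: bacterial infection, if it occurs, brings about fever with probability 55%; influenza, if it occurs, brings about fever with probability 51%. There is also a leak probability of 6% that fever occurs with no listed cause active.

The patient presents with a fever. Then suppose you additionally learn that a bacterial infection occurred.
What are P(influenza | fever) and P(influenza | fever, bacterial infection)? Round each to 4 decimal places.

Under noisy-OR, P(fever | causes) = 1 − (1−0.06)·∏(1−qᵢ) over the active causes.
By total probability over the 4 (bacterial infection, influenza) configurations:
  P(fever) = 0.06·0.856·0.82 + 0.5394·0.856·0.18 + 0.577·0.144·0.82 + 0.79273·0.144·0.18
        = 0.042115 + 0.083111 + 0.068132 + 0.020548 = 0.213906
Keeping only the influenza-present terms gives 0.103659, so
  P(influenza | fever) = 0.103659 / 0.213906 ≈ 0.4846

With the extra evidence:
For the numerator, keep only influenza=true terms: 0.79273·0.18 = 0.142691
The normalizing constant is 0.577·0.82 + 0.79273·0.18 = 0.615831
P(influenza | fever, bacterial infection) = 0.142691/0.615831 ≈ 0.2317

P(influenza | fever) ≈ 0.4846; P(influenza | fever, bacterial infection) ≈ 0.2317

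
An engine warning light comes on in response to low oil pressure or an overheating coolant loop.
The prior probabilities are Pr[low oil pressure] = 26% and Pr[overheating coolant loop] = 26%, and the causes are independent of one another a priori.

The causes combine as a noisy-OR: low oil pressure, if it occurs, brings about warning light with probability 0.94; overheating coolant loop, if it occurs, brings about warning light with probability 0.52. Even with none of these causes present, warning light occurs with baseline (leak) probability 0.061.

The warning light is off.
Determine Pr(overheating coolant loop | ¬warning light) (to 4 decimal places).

Under noisy-OR, P(warning light | causes) = 1 − (1−0.061)·∏(1−qᵢ) over the active causes.
P(¬warning light) = 0.939*0.74*0.74 + 0.45072*0.74*0.26 + 0.05634*0.26*0.74 + 0.027043*0.26*0.26 = 0.514196 + 0.086719 + 0.010840 + 0.001828 = 0.613583
Of this, 0.088547 comes from 0.086719 + 0.001828 (the overheating coolant loop=true cases).
P(overheating coolant loop | ¬warning light) = 0.088547 / 0.613583 ≈ 0.1443

Pr(overheating coolant loop | ¬warning light) ≈ 0.1443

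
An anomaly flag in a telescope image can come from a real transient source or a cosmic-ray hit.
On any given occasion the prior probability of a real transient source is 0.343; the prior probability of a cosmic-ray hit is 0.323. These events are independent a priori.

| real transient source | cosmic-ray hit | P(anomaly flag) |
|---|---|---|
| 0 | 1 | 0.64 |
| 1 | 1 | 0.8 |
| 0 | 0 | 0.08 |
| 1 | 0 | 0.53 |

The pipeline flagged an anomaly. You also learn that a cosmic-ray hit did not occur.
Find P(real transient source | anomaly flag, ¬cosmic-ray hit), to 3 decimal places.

By total probability over both values of real transient source:
  P(anomaly flag | ¬cosmic-ray hit) = 0.08×0.657 + 0.53×0.343
        = 0.052560 + 0.181790 = 0.234350
The terms with real transient source present sum to 0.181790, so
  P(real transient source | anomaly flag, ¬cosmic-ray hit) = 0.181790 / 0.234350 ≈ 0.776

P(real transient source | anomaly flag, ¬cosmic-ray hit) ≈ 0.776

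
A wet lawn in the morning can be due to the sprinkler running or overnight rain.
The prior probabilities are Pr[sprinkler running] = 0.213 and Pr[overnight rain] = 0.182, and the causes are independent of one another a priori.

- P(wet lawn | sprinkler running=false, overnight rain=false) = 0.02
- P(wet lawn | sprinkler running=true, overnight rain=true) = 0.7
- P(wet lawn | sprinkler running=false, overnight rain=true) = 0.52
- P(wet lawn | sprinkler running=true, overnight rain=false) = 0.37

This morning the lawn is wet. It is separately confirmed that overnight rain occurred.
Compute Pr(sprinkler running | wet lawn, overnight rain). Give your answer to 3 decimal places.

Pr(sprinkler running | wet lawn, overnight rain) ≈ 0.267

By total probability over both values of sprinkler running:
  P(wet lawn | overnight rain) = 0.52×0.787 + 0.7×0.213
        = 0.409240 + 0.149100 = 0.558340
Keeping only the sprinkler running-present terms gives 0.149100, so
  P(sprinkler running | wet lawn, overnight rain) = 0.149100 / 0.558340 ≈ 0.267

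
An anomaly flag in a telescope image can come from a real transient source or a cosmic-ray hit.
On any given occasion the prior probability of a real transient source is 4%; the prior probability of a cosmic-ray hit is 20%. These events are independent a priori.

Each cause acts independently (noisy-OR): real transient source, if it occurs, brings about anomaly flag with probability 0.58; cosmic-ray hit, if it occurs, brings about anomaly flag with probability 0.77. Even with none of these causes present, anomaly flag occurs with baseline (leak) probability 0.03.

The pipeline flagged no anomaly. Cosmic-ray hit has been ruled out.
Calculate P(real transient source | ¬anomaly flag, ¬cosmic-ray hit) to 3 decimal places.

P(real transient source | ¬anomaly flag, ¬cosmic-ray hit) ≈ 0.017

Under noisy-OR, P(anomaly flag | causes) = 1 − (1−0.03)·∏(1−qᵢ) over the active causes.
Numerator (weight on configurations with real transient source): 0.4074×0.04 = 0.016296
Denominator P(¬anomaly flag | ¬cosmic-ray hit): 0.97×0.96 + 0.4074×0.04 = 0.947496
P(real transient source | ¬anomaly flag, ¬cosmic-ray hit) = 0.016296/0.947496 ≈ 0.017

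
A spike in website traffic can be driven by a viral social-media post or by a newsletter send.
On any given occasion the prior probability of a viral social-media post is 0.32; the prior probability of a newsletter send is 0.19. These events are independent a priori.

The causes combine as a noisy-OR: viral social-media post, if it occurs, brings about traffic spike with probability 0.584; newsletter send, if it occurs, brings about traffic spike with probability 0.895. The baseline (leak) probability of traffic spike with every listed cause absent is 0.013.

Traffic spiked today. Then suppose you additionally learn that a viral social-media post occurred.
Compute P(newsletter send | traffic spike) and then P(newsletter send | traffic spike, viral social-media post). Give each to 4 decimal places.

Under noisy-OR, P(traffic spike | causes) = 1 − (1−0.013)·∏(1−qᵢ) over the active causes.
Weight on newsletter send=true, given the evidence: 0.115810 + 0.058179 = 0.173989
Denominator P(traffic spike): 0.013×0.68×0.81 + 0.896365×0.68×0.19 + 0.589408×0.32×0.81 + 0.956888×0.32×0.19 = 0.333924
Posterior = 0.173989 / 0.333924 ≈ 0.5210

Now also conditioning on viral social-media post=true:
P(traffic spike | viral social-media post) = 0.589408*0.81 + 0.956888*0.19 = 0.477420 + 0.181809 = 0.659229
The newsletter send-present share is 0.956888*0.19 = 0.181809.
Hence the posterior is 0.181809/0.659229 ≈ 0.2758.

P(newsletter send | traffic spike) ≈ 0.5210; P(newsletter send | traffic spike, viral social-media post) ≈ 0.2758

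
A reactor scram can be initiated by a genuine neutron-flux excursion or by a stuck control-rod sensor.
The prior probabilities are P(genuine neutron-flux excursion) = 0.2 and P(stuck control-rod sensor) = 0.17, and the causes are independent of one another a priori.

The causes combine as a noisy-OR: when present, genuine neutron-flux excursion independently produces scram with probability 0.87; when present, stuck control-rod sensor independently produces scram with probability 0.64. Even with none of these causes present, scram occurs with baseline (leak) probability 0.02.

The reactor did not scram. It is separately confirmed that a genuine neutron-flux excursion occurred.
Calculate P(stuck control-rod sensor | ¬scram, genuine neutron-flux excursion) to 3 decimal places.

Under noisy-OR, P(scram | causes) = 1 − (1−0.02)·∏(1−qᵢ) over the active causes.
Weight on stuck control-rod sensor=true, given the evidence: 0.045864*0.17 = 0.007797
Normalizer over all consistent configurations: 0.1274*0.83 + 0.045864*0.17 = 0.113539
Posterior = 0.007797 / 0.113539 ≈ 0.069

P(stuck control-rod sensor | ¬scram, genuine neutron-flux excursion) ≈ 0.069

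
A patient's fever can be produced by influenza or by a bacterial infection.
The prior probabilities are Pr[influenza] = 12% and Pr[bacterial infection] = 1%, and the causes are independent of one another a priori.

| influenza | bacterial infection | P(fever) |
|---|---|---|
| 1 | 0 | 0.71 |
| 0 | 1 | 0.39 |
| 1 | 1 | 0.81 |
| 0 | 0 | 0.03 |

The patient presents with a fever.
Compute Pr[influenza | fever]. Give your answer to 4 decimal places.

Pr[influenza | fever] ≈ 0.7426

Weight on influenza=true, given the evidence: 0.084348 + 0.000972 = 0.085320
Denominator P(fever): 0.03·0.88·0.99 + 0.39·0.88·0.01 + 0.71·0.12·0.99 + 0.81·0.12·0.01 = 0.114888
Posterior = 0.085320 / 0.114888 ≈ 0.7426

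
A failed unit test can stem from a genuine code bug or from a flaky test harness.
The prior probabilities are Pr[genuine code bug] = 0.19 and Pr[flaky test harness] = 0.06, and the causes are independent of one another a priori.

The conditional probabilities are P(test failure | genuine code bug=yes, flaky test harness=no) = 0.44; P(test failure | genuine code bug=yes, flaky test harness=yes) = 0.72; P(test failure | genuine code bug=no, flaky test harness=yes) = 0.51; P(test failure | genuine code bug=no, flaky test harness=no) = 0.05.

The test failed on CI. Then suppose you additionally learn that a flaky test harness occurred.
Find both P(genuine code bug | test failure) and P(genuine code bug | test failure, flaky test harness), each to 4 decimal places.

P(genuine code bug | test failure) ≈ 0.5800; P(genuine code bug | test failure, flaky test harness) ≈ 0.2488

P(test failure) = 0.05*0.81*0.94 + 0.51*0.81*0.06 + 0.44*0.19*0.94 + 0.72*0.19*0.06 = 0.038070 + 0.024786 + 0.078584 + 0.008208 = 0.149648
The genuine code bug-present share is 0.078584 + 0.008208 = 0.086792.
Hence the posterior is 0.086792/0.149648 ≈ 0.5800.

With the extra evidence:
Enumerate both values of genuine code bug and weight by the priors:
  P(test failure | flaky test harness) = 0.51×0.81 + 0.72×0.19
        = 0.413100 + 0.136800 = 0.549900
Keeping only the genuine code bug-present terms gives 0.136800, so
  P(genuine code bug | test failure, flaky test harness) = 0.136800 / 0.549900 ≈ 0.2488
This is intercausal reasoning (explaining away): once flaky test harness accounts for the test failure, genuine code bug becomes less likely.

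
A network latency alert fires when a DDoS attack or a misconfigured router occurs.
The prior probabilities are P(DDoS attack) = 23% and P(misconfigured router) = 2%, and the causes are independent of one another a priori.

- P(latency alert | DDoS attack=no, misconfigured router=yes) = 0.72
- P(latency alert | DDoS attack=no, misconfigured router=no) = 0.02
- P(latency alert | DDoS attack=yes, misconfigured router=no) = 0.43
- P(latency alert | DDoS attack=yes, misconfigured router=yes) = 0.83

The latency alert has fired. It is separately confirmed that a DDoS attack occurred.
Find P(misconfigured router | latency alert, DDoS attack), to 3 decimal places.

By total probability over both values of misconfigured router:
  P(latency alert | DDoS attack) = 0.43*0.98 + 0.83*0.02
        = 0.421400 + 0.016600 = 0.438000
The terms with misconfigured router present sum to 0.016600, so
  P(misconfigured router | latency alert, DDoS attack) = 0.016600 / 0.438000 ≈ 0.038

P(misconfigured router | latency alert, DDoS attack) ≈ 0.038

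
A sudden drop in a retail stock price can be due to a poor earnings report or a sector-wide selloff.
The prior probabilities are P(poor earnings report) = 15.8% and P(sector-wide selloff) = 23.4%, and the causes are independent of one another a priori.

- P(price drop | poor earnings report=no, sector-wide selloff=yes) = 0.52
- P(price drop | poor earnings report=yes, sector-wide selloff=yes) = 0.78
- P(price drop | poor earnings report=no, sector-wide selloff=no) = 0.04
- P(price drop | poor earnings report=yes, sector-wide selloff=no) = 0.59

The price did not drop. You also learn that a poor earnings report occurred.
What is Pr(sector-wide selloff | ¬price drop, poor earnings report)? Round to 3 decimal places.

By total probability over both values of sector-wide selloff:
  P(¬price drop | poor earnings report) = 0.41×0.766 + 0.22×0.234
        = 0.314060 + 0.051480 = 0.365540
Keeping only the sector-wide selloff-present terms gives 0.051480, so
  P(sector-wide selloff | ¬price drop, poor earnings report) = 0.051480 / 0.365540 ≈ 0.141

Pr(sector-wide selloff | ¬price drop, poor earnings report) ≈ 0.141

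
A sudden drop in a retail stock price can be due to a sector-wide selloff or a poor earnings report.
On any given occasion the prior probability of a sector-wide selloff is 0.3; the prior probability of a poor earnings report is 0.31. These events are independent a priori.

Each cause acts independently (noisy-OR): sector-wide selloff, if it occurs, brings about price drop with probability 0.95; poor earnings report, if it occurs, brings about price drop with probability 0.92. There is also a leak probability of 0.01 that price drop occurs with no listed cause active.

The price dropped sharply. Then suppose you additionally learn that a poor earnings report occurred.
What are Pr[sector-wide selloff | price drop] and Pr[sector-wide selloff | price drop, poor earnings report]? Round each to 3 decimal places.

Pr[sector-wide selloff | price drop] ≈ 0.586; Pr[sector-wide selloff | price drop, poor earnings report] ≈ 0.317

Under noisy-OR, P(price drop | causes) = 1 − (1−0.01)·∏(1−qᵢ) over the active causes.
P(price drop) = 0.01×0.7×0.69 + 0.9208×0.7×0.31 + 0.9505×0.3×0.69 + 0.99604×0.3×0.31 = 0.004830 + 0.199814 + 0.196753 + 0.092632 = 0.494029
Of this, 0.289385 comes from 0.196753 + 0.092632 (the sector-wide selloff=true cases).
So P(sector-wide selloff | price drop) = 0.289385/0.494029 ≈ 0.586.

With the extra evidence:
Sum P(price drop|·) weighted by the priors over both values of sector-wide selloff:
  P(price drop | poor earnings report) = 0.9208×0.7 + 0.99604×0.3
        = 0.644560 + 0.298812 = 0.943372
Keeping only the sector-wide selloff-present terms gives 0.298812, so
  P(sector-wide selloff | price drop, poor earnings report) = 0.298812 / 0.943372 ≈ 0.317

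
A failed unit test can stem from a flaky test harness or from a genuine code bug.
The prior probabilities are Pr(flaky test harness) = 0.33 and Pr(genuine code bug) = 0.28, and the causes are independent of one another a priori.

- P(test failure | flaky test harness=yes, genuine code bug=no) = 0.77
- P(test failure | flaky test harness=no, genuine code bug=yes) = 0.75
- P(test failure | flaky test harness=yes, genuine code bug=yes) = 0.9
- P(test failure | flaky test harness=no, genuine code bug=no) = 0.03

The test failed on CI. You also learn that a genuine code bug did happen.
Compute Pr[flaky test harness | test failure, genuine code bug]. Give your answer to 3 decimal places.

Pr[flaky test harness | test failure, genuine code bug] ≈ 0.371

P(test failure | genuine code bug) = 0.75*0.67 + 0.9*0.33 = 0.502500 + 0.297000 = 0.799500
Of this, 0.297000 comes from 0.9*0.33 (the flaky test harness=true cases).
P(flaky test harness | test failure, genuine code bug) = 0.297000 / 0.799500 ≈ 0.371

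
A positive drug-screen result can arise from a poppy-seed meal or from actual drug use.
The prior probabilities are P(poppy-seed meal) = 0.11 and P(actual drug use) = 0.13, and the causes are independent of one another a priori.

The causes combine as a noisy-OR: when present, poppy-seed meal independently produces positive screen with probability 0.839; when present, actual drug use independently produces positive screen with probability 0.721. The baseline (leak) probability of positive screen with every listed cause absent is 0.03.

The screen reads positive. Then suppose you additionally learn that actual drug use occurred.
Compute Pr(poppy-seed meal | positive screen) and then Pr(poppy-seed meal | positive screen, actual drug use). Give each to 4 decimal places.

Pr(poppy-seed meal | positive screen) ≈ 0.4674; Pr(poppy-seed meal | positive screen, actual drug use) ≈ 0.1395

Under noisy-OR, P(positive screen | causes) = 1 − (1−0.03)·∏(1−qᵢ) over the active causes.
Sum P(positive screen|·) weighted by the priors over the 4 (poppy-seed meal, actual drug use) configurations:
  P(positive screen) = 0.03×0.89×0.87 + 0.72937×0.89×0.13 + 0.84383×0.11×0.87 + 0.956429×0.11×0.13
        = 0.023229 + 0.084388 + 0.080755 + 0.013677 = 0.202049
Configurations with poppy-seed meal contribute 0.094432, so
  P(poppy-seed meal | positive screen) = 0.094432 / 0.202049 ≈ 0.4674

Now condition on the additional information:
Weight on poppy-seed meal=true, given the evidence: 0.956429*0.11 = 0.105207
Denominator P(positive screen | actual drug use): 0.72937*0.89 + 0.956429*0.11 = 0.754346
Posterior = 0.105207 / 0.754346 ≈ 0.1395
This is intercausal reasoning (explaining away): once actual drug use accounts for the positive screen, poppy-seed meal becomes less likely.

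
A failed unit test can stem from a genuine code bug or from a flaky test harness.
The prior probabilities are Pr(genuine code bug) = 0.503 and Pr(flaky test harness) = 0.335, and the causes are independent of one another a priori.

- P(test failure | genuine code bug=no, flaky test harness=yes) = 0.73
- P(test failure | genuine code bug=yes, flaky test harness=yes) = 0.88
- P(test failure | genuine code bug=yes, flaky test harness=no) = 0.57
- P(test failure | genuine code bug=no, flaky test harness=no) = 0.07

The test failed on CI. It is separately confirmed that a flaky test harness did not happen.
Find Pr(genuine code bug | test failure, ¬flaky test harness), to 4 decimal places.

Enumerate both values of genuine code bug and weight by the priors:
  P(test failure | ¬flaky test harness) = 0.07*0.497 + 0.57*0.503
        = 0.034790 + 0.286710 = 0.321500
The terms with genuine code bug present sum to 0.286710, so
  P(genuine code bug | test failure, ¬flaky test harness) = 0.286710 / 0.321500 ≈ 0.8918

Pr(genuine code bug | test failure, ¬flaky test harness) ≈ 0.8918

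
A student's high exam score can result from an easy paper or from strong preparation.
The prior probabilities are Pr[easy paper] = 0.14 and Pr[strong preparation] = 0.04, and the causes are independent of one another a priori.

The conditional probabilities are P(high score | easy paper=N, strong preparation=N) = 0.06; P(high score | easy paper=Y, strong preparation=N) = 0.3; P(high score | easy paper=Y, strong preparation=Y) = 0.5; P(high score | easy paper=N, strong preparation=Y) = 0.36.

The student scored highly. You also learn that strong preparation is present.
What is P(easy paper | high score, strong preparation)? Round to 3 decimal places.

Numerator (weight on configurations with easy paper): 0.5×0.14 = 0.070000
Normalizer over all consistent configurations: 0.36×0.86 + 0.5×0.14 = 0.379600
Posterior = 0.070000 / 0.379600 ≈ 0.184

P(easy paper | high score, strong preparation) ≈ 0.184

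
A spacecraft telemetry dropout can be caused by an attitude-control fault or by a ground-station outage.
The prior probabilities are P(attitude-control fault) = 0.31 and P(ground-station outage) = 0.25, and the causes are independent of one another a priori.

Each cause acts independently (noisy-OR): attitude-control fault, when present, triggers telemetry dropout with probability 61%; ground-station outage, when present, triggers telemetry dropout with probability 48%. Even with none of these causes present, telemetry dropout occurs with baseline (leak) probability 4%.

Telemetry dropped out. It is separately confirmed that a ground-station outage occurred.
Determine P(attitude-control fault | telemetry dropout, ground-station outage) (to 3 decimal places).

P(attitude-control fault | telemetry dropout, ground-station outage) ≈ 0.419

Under noisy-OR, P(telemetry dropout | causes) = 1 − (1−0.04)·∏(1−qᵢ) over the active causes.
Sum P(telemetry dropout|·) weighted by the priors over both values of attitude-control fault:
  P(telemetry dropout | ground-station outage) = 0.5008*0.69 + 0.805312*0.31
        = 0.345552 + 0.249647 = 0.595199
Keeping only the attitude-control fault-present terms gives 0.249647, so
  P(attitude-control fault | telemetry dropout, ground-station outage) = 0.249647 / 0.595199 ≈ 0.419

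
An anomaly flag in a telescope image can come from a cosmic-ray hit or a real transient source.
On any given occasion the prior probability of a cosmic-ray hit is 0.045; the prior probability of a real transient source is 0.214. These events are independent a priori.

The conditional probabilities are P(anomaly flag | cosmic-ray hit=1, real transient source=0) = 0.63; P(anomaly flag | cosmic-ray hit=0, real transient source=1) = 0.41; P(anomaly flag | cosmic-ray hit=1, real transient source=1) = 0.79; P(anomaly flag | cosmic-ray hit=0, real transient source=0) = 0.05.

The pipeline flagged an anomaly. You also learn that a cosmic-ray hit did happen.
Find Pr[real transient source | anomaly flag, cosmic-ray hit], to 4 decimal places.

For the numerator, keep only real transient source=true terms: 0.79·0.214 = 0.169060
Denominator P(anomaly flag | cosmic-ray hit): 0.63·0.786 + 0.79·0.214 = 0.664240
P(real transient source | anomaly flag, cosmic-ray hit) = 0.169060/0.664240 ≈ 0.2545

Pr[real transient source | anomaly flag, cosmic-ray hit] ≈ 0.2545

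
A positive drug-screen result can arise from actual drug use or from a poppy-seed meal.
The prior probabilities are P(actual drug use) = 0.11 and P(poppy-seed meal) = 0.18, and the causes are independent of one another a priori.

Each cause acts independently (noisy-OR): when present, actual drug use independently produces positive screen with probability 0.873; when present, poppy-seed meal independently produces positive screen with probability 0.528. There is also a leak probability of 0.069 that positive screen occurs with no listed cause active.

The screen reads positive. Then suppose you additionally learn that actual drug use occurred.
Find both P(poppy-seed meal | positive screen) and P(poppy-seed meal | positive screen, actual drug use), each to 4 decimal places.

Under noisy-OR, P(positive screen | causes) = 1 − (1−0.069)·∏(1−qᵢ) over the active causes.
Sum P(positive screen|·) weighted by the priors over the 4 (actual drug use, poppy-seed meal) configurations:
  P(positive screen) = 0.069·0.89·0.82 + 0.560568·0.89·0.18 + 0.881763·0.11·0.82 + 0.944192·0.11·0.18
        = 0.050356 + 0.089803 + 0.079535 + 0.018695 = 0.238389
Configurations with poppy-seed meal contribute 0.108498, so
  P(poppy-seed meal | positive screen) = 0.108498 / 0.238389 ≈ 0.4551

Now also conditioning on actual drug use=true:
Enumerate both values of poppy-seed meal and weight by the priors:
  P(positive screen | actual drug use) = 0.881763×0.82 + 0.944192×0.18
        = 0.723046 + 0.169955 = 0.893001
The terms with poppy-seed meal present sum to 0.169955, so
  P(poppy-seed meal | positive screen, actual drug use) = 0.169955 / 0.893001 ≈ 0.1903
Conditioning on actual drug use lowers the posterior on poppy-seed meal: the classic explaining-away effect in a common-effect structure.

P(poppy-seed meal | positive screen) ≈ 0.4551; P(poppy-seed meal | positive screen, actual drug use) ≈ 0.1903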